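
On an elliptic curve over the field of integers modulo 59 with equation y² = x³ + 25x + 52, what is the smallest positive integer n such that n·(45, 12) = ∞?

3

2P: tangent at (45, 12): λ = (3·45² + 25)/(2·12) ≡ 23/24. 24⁻¹ ≡ 32 (mod 59) since 24·32 = 768 ≡ 1, so λ ≡ 23·32 ≡ 28.
  x = λ² - 45 - 45 = 784 - 90 ≡ 45; y = λ·(45 - 45) - 12 ≡ 47. → (45, 47)
3P: (45, 47) + (45, 12): same x and y₁ ≡ -y₂, so the sum is ∞.
3P = ∞, so the order is 3.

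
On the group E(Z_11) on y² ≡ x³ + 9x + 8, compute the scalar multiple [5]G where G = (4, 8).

(2, 10)

Double-and-add on 5 = (101)₂. Start with G = (4, 8) for the leading 1-bit.
double: tangent at (4, 8): λ = (3·4² + 9)/(2·8) ≡ 2/5. 5⁻¹ ≡ 9 (mod 11), so λ ≡ 2·9 ≡ 7.
  x = λ² - 4 - 4 = 49 - 8 ≡ 8; y = λ·(4 - 8) - 8 ≡ 8. → (8, 8)
double: tangent at (8, 8): λ = (3·8² + 9)/(2·8) ≡ 3/5. 5⁻¹ ≡ 9 (mod 11) since 5·9 = 45 ≡ 1, so λ ≡ 3·9 ≡ 5.
  x = λ² - 8 - 8 = 25 - 16 ≡ 9; y = λ·(8 - 9) - 8 ≡ 9. → (9, 9)
add G: (9, 9) + (4, 8). λ = (8 - 9)/(4 - 9) ≡ 10/6 mod 11. 6⁻¹ ≡ 2 (mod 11), so λ ≡ 9.
  x = λ² - 9 - 4 = 81 - 13 ≡ 2; y = λ·(9 - 2) - 9 ≡ 10. → (2, 10)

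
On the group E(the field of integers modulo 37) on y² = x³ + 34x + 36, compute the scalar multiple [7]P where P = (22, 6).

Repeated addition: build up to 7P.
2P: tangent at (22, 6): λ = (3·22² + 34)/(2·6) ≡ 6/12. 12⁻¹ ≡ 34 (mod 37), so λ ≡ 6·34 ≡ 19.
  x = λ² - 22 - 22 = 361 - 44 ≡ 21; y = λ·(22 - 21) - 6 ≡ 13. → (21, 13)
3P: (21, 13) + (22, 6). λ = (6 - 13)/(22 - 21) ≡ 30/1 mod 37. 1⁻¹ ≡ 1 (mod 37), so λ ≡ 30.
  x = λ² - 21 - 22 = 900 - 43 ≡ 6; y = λ·(21 - 6) - 13 ≡ 30. → (6, 30)
4P: (6, 30) + (22, 6). λ = (6 - 30)/(22 - 6) ≡ 13/16 mod 37. 16⁻¹ ≡ 7 (mod 37) since 16·7 = 112 ≡ 1, so λ ≡ 17.
  x = λ² - 6 - 22 = 289 - 28 ≡ 2; y = λ·(6 - 2) - 30 ≡ 1. → (2, 1)
5P: (2, 1) + (22, 6). λ = (6 - 1)/(22 - 2) ≡ 5/20 mod 37. 20⁻¹ ≡ 13 (mod 37), so λ ≡ 28.
  x = λ² - 2 - 22 = 784 - 24 ≡ 20; y = λ·(2 - 20) - 1 ≡ 13. → (20, 13)
6P: (20, 13) + (22, 6). λ = (6 - 13)/(22 - 20) ≡ 30/2 mod 37. 2⁻¹ ≡ 19 (mod 37), so λ ≡ 15.
  x = λ² - 20 - 22 = 225 - 42 ≡ 35; y = λ·(20 - 35) - 13 ≡ 21. → (35, 21)
7P: (35, 21) + (22, 6). λ = (6 - 21)/(22 - 35) ≡ 22/24 mod 37. 24⁻¹ ≡ 17 (mod 37) since 24·17 = 408 ≡ 1, so λ ≡ 4.
  x = λ² - 35 - 22 = 16 - 57 ≡ 33; y = λ·(35 - 33) - 21 ≡ 24. → (33, 24)

(33, 24)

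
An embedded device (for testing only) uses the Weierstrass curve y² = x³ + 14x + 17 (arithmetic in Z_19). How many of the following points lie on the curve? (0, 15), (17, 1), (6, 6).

0

(0, 15): 15² ≡ 16, rhs ≡ 17 → off.
(17, 1): 1² ≡ 1, rhs ≡ 0 → off.
(6, 6): 6² ≡ 17, rhs ≡ 13 → off.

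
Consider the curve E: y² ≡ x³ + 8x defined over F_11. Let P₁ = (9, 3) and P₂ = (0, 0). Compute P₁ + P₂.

(7, 5)

(9, 3) + (0, 0). λ = (0 - 3)/(0 - 9) ≡ 8/2 mod 11. 2⁻¹ ≡ 6 (mod 11), so λ ≡ 4.
  x = λ² - 9 - 0 = 16 - 9 ≡ 7; y = λ·(9 - 7) - 3 ≡ 5. → (7, 5)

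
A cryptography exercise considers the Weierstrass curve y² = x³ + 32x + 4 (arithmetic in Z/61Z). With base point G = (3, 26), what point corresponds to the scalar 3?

(54, 13)

Repeated addition: build up to 3G.
2G: tangent at (3, 26): λ = (3·3² + 32)/(2·26) ≡ 59/52. 52⁻¹ ≡ 27 (mod 61) since 52·27 = 1404 ≡ 1, so λ ≡ 59·27 ≡ 7.
  x = λ² - 3 - 3 = 49 - 6 ≡ 43; y = λ·(3 - 43) - 26 ≡ 60. → (43, 60)
3G: (43, 60) + (3, 26). λ = (26 - 60)/(3 - 43) ≡ 27/21 mod 61. 21⁻¹ ≡ 32 (mod 61), so λ ≡ 10.
  x = λ² - 43 - 3 = 100 - 46 ≡ 54; y = λ·(43 - 54) - 60 ≡ 13. → (54, 13)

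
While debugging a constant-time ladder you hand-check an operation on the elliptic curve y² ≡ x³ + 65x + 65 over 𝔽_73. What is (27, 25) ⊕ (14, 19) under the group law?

(27, 25) + (14, 19). λ = (19 - 25)/(14 - 27) ≡ 67/60 mod 73. 60⁻¹ ≡ 28 (mod 73) since 60·28 = 1680 ≡ 1, so λ ≡ 51.
  x = λ² - 27 - 14 = 2601 - 41 ≡ 5; y = λ·(27 - 5) - 25 ≡ 2. → (5, 2)

(5, 2)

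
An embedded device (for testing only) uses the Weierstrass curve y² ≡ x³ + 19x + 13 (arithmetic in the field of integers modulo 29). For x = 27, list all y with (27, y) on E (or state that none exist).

5, 24

x³ + 19x + 13 = 20209 ≡ 25 (mod 29).
Square roots of 25 mod 29: 5 and 24 (since 5² = 25 ≡ 25).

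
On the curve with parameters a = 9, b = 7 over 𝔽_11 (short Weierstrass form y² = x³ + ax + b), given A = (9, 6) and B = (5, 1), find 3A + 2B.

(9, 6)

First 3A:
Repeated addition: build up to 3A.
2A: tangent at (9, 6): λ = (3·9² + 9)/(2·6) ≡ 10/1. 1⁻¹ ≡ 1 (mod 11) since 1·1 = 1 ≡ 1, so λ ≡ 10·1 ≡ 10.
  x = λ² - 9 - 9 = 100 - 18 ≡ 5; y = λ·(9 - 5) - 6 ≡ 1. → (5, 1)
3A: (5, 1) + (9, 6). λ = (6 - 1)/(9 - 5) ≡ 5/4 mod 11. 4⁻¹ ≡ 3 (mod 11) since 4·3 = 12 ≡ 1, so λ ≡ 4.
  x = λ² - 5 - 9 = 16 - 14 ≡ 2; y = λ·(5 - 2) - 1 ≡ 0. → (2, 0)
3A = (2, 0).
Next 2B:
Repeated addition: build up to 2B.
2B: tangent at (5, 1): λ = (3·5² + 9)/(2·1) ≡ 7/2. 2⁻¹ ≡ 6 (mod 11) since 2·6 = 12 ≡ 1, so λ ≡ 7·6 ≡ 9.
  x = λ² - 5 - 5 = 81 - 10 ≡ 5; y = λ·(5 - 5) - 1 ≡ 10. → (5, 10)
2B = (5, 10).
Finally 3A + 2B:
(2, 0) + (5, 10). λ = (10 - 0)/(5 - 2) ≡ 10/3 mod 11. 3⁻¹ ≡ 4 (mod 11), so λ ≡ 7.
  x = λ² - 2 - 5 = 49 - 7 ≡ 9; y = λ·(2 - 9) - 0 ≡ 6. → (9, 6)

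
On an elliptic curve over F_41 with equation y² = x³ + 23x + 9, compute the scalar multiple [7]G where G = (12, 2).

(16, 2)

Repeated addition: build up to 7G.
2G: tangent at (12, 2): λ = (3·12² + 23)/(2·2) ≡ 4/4. 4⁻¹ ≡ 31 (mod 41) since 4·31 = 124 ≡ 1, so λ ≡ 4·31 ≡ 1.
  x = λ² - 12 - 12 = 1 - 24 ≡ 18; y = λ·(12 - 18) - 2 ≡ 33. → (18, 33)
3G: (18, 33) + (12, 2). λ = (2 - 33)/(12 - 18) ≡ 10/35 mod 41. 35⁻¹ ≡ 34 (mod 41), so λ ≡ 12.
  x = λ² - 18 - 12 = 144 - 30 ≡ 32; y = λ·(18 - 32) - 33 ≡ 4. → (32, 4)
4G: (32, 4) + (12, 2). λ = (2 - 4)/(12 - 32) ≡ 39/21 mod 41. 21⁻¹ ≡ 2 (mod 41), so λ ≡ 37.
  x = λ² - 32 - 12 = 1369 - 44 ≡ 13; y = λ·(32 - 13) - 4 ≡ 2. → (13, 2)
5G: (13, 2) + (12, 2). λ = (2 - 2)/(12 - 13) ≡ 0/40 mod 41. 40⁻¹ ≡ 40 (mod 41) since 40·40 = 1600 ≡ 1, so λ ≡ 0.
  x = λ² - 13 - 12 = 0 - 25 ≡ 16; y = λ·(13 - 16) - 2 ≡ 39. → (16, 39)
6G: (16, 39) + (12, 2). λ = (2 - 39)/(12 - 16) ≡ 4/37 mod 41. 37⁻¹ ≡ 10 (mod 41) since 37·10 = 370 ≡ 1, so λ ≡ 40.
  x = λ² - 16 - 12 = 1600 - 28 ≡ 14; y = λ·(16 - 14) - 39 ≡ 0. → (14, 0)
7G: (14, 0) + (12, 2). λ = (2 - 0)/(12 - 14) ≡ 2/39 mod 41. 39⁻¹ ≡ 20 (mod 41) since 39·20 = 780 ≡ 1, so λ ≡ 40.
  x = λ² - 14 - 12 = 1600 - 26 ≡ 16; y = λ·(14 - 16) - 0 ≡ 2. → (16, 2)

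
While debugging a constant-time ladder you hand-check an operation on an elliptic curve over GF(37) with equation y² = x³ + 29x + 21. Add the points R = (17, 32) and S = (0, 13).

(16, 17)

(17, 32) + (0, 13). λ = (13 - 32)/(0 - 17) ≡ 18/20 mod 37. 20⁻¹ ≡ 13 (mod 37), so λ ≡ 12.
  x = λ² - 17 - 0 = 144 - 17 ≡ 16; y = λ·(17 - 16) - 32 ≡ 17. → (16, 17)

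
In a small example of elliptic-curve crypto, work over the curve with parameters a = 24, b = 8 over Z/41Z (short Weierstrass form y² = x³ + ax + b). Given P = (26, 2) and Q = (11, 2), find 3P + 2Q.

First 3P:
Repeated addition: build up to 3P.
2P: tangent at (26, 2): λ = (3·26² + 24)/(2·2) ≡ 2/4. 4⁻¹ ≡ 31 (mod 41), so λ ≡ 2·31 ≡ 21.
  x = λ² - 26 - 26 = 441 - 52 ≡ 20; y = λ·(26 - 20) - 2 ≡ 1. → (20, 1)
3P: (20, 1) + (26, 2). λ = (2 - 1)/(26 - 20) ≡ 1/6 mod 41. 6⁻¹ ≡ 7 (mod 41), so λ ≡ 7.
  x = λ² - 20 - 26 = 49 - 46 ≡ 3; y = λ·(20 - 3) - 1 ≡ 36. → (3, 36)
3P = (3, 36).
Next 2Q:
Repeated addition: build up to 2Q.
2Q: tangent at (11, 2): λ = (3·11² + 24)/(2·2) ≡ 18/4. 4⁻¹ ≡ 31 (mod 41), so λ ≡ 18·31 ≡ 25.
  x = λ² - 11 - 11 = 625 - 22 ≡ 29; y = λ·(11 - 29) - 2 ≡ 40. → (29, 40)
2Q = (29, 40).
Finally 3P + 2Q:
(3, 36) + (29, 40). λ = (40 - 36)/(29 - 3) ≡ 4/26 mod 41. 26⁻¹ ≡ 30 (mod 41) since 26·30 = 780 ≡ 1, so λ ≡ 38.
  x = λ² - 3 - 29 = 1444 - 32 ≡ 18; y = λ·(3 - 18) - 36 ≡ 9. → (18, 9)

(18, 9)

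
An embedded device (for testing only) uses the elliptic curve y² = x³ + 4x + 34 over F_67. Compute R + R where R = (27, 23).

(37, 60)

tangent at (27, 23): λ = (3·27² + 4)/(2·23) ≡ 47/46. 46⁻¹ ≡ 51 (mod 67), so λ ≡ 47·51 ≡ 52.
  x = λ² - 27 - 27 = 2704 - 54 ≡ 37; y = λ·(27 - 37) - 23 ≡ 60. → (37, 60)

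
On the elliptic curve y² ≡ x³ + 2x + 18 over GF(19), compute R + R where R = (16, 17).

tangent at (16, 17): λ = (3·16² + 2)/(2·17) ≡ 10/15. 15⁻¹ ≡ 14 (mod 19) since 15·14 = 210 ≡ 1, so λ ≡ 10·14 ≡ 7.
  x = λ² - 16 - 16 = 49 - 32 ≡ 17; y = λ·(16 - 17) - 17 ≡ 14. → (17, 14)

(17, 14)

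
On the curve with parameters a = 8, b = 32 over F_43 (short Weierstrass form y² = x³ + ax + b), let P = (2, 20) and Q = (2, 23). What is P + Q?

The two points share x = 2 and their y-coordinates satisfy 20 + 23 ≡ 0 (mod 43), so they are inverses. Their sum is ∞.

O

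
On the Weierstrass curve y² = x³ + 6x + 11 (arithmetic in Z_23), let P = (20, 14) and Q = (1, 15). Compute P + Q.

(20, 14) + (1, 15). λ = (15 - 14)/(1 - 20) ≡ 1/4 mod 23. 4⁻¹ ≡ 6 (mod 23) since 4·6 = 24 ≡ 1, so λ ≡ 6.
  x = λ² - 20 - 1 = 36 - 21 ≡ 15; y = λ·(20 - 15) - 14 ≡ 16. → (15, 16)

(15, 16)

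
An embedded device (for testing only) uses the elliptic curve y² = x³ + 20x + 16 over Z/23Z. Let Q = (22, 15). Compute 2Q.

tangent at (22, 15): λ = (3·22² + 20)/(2·15) ≡ 0/7. 7⁻¹ ≡ 10 (mod 23) since 7·10 = 70 ≡ 1, so λ ≡ 0·10 ≡ 0.
  x = λ² - 22 - 22 = 0 - 44 ≡ 2; y = λ·(22 - 2) - 15 ≡ 8. → (2, 8)

(2, 8)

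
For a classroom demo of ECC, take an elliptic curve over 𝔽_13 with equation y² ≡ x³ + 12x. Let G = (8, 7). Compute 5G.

(8, 7)

Repeated addition: build up to 5G.
2G: tangent at (8, 7): λ = (3·8² + 12)/(2·7) ≡ 9/1. 1⁻¹ ≡ 1 (mod 13) since 1·1 = 1 ≡ 1, so λ ≡ 9·1 ≡ 9.
  x = λ² - 8 - 8 = 81 - 16 ≡ 0; y = λ·(8 - 0) - 7 ≡ 0. → (0, 0)
3G: (0, 0) + (8, 7). λ = (7 - 0)/(8 - 0) ≡ 7/8 mod 13. 8⁻¹ ≡ 5 (mod 13) since 8·5 = 40 ≡ 1, so λ ≡ 9.
  x = λ² - 0 - 8 = 81 - 8 ≡ 8; y = λ·(0 - 8) - 0 ≡ 6. → (8, 6)
4G: (8, 6) + (8, 7): same x and y₁ ≡ -y₂, so the sum is the point at infinity.
5G: the point at infinity + (8, 7) = (8, 7) (identity).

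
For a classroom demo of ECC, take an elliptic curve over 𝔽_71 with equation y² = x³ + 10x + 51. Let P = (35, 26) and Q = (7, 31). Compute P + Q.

(61, 4)

(35, 26) + (7, 31). λ = (31 - 26)/(7 - 35) ≡ 5/43 mod 71. 43⁻¹ ≡ 38 (mod 71), so λ ≡ 48.
  x = λ² - 35 - 7 = 2304 - 42 ≡ 61; y = λ·(35 - 61) - 26 ≡ 4. → (61, 4)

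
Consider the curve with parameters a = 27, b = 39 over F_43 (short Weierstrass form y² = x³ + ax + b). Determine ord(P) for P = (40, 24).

2P: tangent at (40, 24): λ = (3·40² + 27)/(2·24) ≡ 11/5. 5⁻¹ ≡ 26 (mod 43), so λ ≡ 11·26 ≡ 28.
  x = λ² - 40 - 40 = 784 - 80 ≡ 16; y = λ·(40 - 16) - 24 ≡ 3. → (16, 3)
3P: (16, 3) + (40, 24). λ = (24 - 3)/(40 - 16) ≡ 21/24 mod 43. 24⁻¹ ≡ 9 (mod 43), so λ ≡ 17.
  x = λ² - 16 - 40 = 289 - 56 ≡ 18; y = λ·(16 - 18) - 3 ≡ 6. → (18, 6)
4P: (18, 6) + (40, 24). λ = (24 - 6)/(40 - 18) ≡ 18/22 mod 43. 22⁻¹ ≡ 2 (mod 43) since 22·2 = 44 ≡ 1, so λ ≡ 36.
  x = λ² - 18 - 40 = 1296 - 58 ≡ 34; y = λ·(18 - 34) - 6 ≡ 20. → (34, 20)
5P: (34, 20) + (40, 24). λ = (24 - 20)/(40 - 34) ≡ 4/6 mod 43. 6⁻¹ ≡ 36 (mod 43), so λ ≡ 15.
  x = λ² - 34 - 40 = 225 - 74 ≡ 22; y = λ·(34 - 22) - 20 ≡ 31. → (22, 31)
6P: (22, 31) + (40, 24). λ = (24 - 31)/(40 - 22) ≡ 36/18 mod 43. 18⁻¹ ≡ 12 (mod 43) since 18·12 = 216 ≡ 1, so λ ≡ 2.
  x = λ² - 22 - 40 = 4 - 62 ≡ 28; y = λ·(22 - 28) - 31 ≡ 0. → (28, 0)
7P: (28, 0) + (40, 24). λ = (24 - 0)/(40 - 28) ≡ 24/12 mod 43. 12⁻¹ ≡ 18 (mod 43), so λ ≡ 2.
  x = λ² - 28 - 40 = 4 - 68 ≡ 22; y = λ·(28 - 22) - 0 ≡ 12. → (22, 12)
8P: (22, 12) + (40, 24). λ = (24 - 12)/(40 - 22) ≡ 12/18 mod 43. 18⁻¹ ≡ 12 (mod 43), so λ ≡ 15.
  x = λ² - 22 - 40 = 225 - 62 ≡ 34; y = λ·(22 - 34) - 12 ≡ 23. → (34, 23)
9P: (34, 23) + (40, 24). λ = (24 - 23)/(40 - 34) ≡ 1/6 mod 43. 6⁻¹ ≡ 36 (mod 43), so λ ≡ 36.
  x = λ² - 34 - 40 = 1296 - 74 ≡ 18; y = λ·(34 - 18) - 23 ≡ 37. → (18, 37)
10P: (18, 37) + (40, 24). λ = (24 - 37)/(40 - 18) ≡ 30/22 mod 43. 22⁻¹ ≡ 2 (mod 43) since 22·2 = 44 ≡ 1, so λ ≡ 17.
  x = λ² - 18 - 40 = 289 - 58 ≡ 16; y = λ·(18 - 16) - 37 ≡ 40. → (16, 40)
11P: (16, 40) + (40, 24). λ = (24 - 40)/(40 - 16) ≡ 27/24 mod 43. 24⁻¹ ≡ 9 (mod 43) since 24·9 = 216 ≡ 1, so λ ≡ 28.
  x = λ² - 16 - 40 = 784 - 56 ≡ 40; y = λ·(16 - 40) - 40 ≡ 19. → (40, 19)
12P: (40, 19) + (40, 24): same x and y₁ ≡ -y₂, so the sum is O.
12P = O, so the order is 12.

12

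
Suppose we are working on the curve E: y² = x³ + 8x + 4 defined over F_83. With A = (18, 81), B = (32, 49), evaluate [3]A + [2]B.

(25, 15)

First 3A:
Repeated addition: build up to 3A.
2A: tangent at (18, 81): λ = (3·18² + 8)/(2·81) ≡ 67/79. 79⁻¹ ≡ 62 (mod 83), so λ ≡ 67·62 ≡ 4.
  x = λ² - 18 - 18 = 16 - 36 ≡ 63; y = λ·(18 - 63) - 81 ≡ 71. → (63, 71)
3A: (63, 71) + (18, 81). λ = (81 - 71)/(18 - 63) ≡ 10/38 mod 83. 38⁻¹ ≡ 59 (mod 83), so λ ≡ 9.
  x = λ² - 63 - 18 = 81 - 81 ≡ 0; y = λ·(63 - 0) - 71 ≡ 81. → (0, 81)
3A = (0, 81).
Next 2B:
Repeated addition: build up to 2B.
2B: tangent at (32, 49): λ = (3·32² + 8)/(2·49) ≡ 9/15. 15⁻¹ ≡ 72 (mod 83) since 15·72 = 1080 ≡ 1, so λ ≡ 9·72 ≡ 67.
  x = λ² - 32 - 32 = 4489 - 64 ≡ 26; y = λ·(32 - 26) - 49 ≡ 21. → (26, 21)
2B = (26, 21).
Finally 3A + 2B:
(0, 81) + (26, 21). λ = (21 - 81)/(26 - 0) ≡ 23/26 mod 83. 26⁻¹ ≡ 16 (mod 83) since 26·16 = 416 ≡ 1, so λ ≡ 36.
  x = λ² - 0 - 26 = 1296 - 26 ≡ 25; y = λ·(0 - 25) - 81 ≡ 15. → (25, 15)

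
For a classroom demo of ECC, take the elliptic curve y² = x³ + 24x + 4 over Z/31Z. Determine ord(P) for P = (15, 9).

3

2P: tangent at (15, 9): λ = (3·15² + 24)/(2·9) ≡ 17/18. 18⁻¹ ≡ 19 (mod 31) since 18·19 = 342 ≡ 1, so λ ≡ 17·19 ≡ 13.
  x = λ² - 15 - 15 = 169 - 30 ≡ 15; y = λ·(15 - 15) - 9 ≡ 22. → (15, 22)
3P: (15, 22) + (15, 9): same x and y₁ ≡ -y₂, so the sum is ∞.
3P = ∞, so the order is 3.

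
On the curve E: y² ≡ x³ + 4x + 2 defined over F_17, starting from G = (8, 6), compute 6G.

Repeated addition: build up to 6G.
2G: tangent at (8, 6): λ = (3·8² + 4)/(2·6) ≡ 9/12. 12⁻¹ ≡ 10 (mod 17) since 12·10 = 120 ≡ 1, so λ ≡ 9·10 ≡ 5.
  x = λ² - 8 - 8 = 25 - 16 ≡ 9; y = λ·(8 - 9) - 6 ≡ 6. → (9, 6)
3G: (9, 6) + (8, 6). λ = (6 - 6)/(8 - 9) ≡ 0/16 mod 17. 16⁻¹ ≡ 16 (mod 17) since 16·16 = 256 ≡ 1, so λ ≡ 0.
  x = λ² - 9 - 8 = 0 - 17 ≡ 0; y = λ·(9 - 0) - 6 ≡ 11. → (0, 11)
4G: (0, 11) + (8, 6). λ = (6 - 11)/(8 - 0) ≡ 12/8 mod 17. 8⁻¹ ≡ 15 (mod 17) since 8·15 = 120 ≡ 1, so λ ≡ 10.
  x = λ² - 0 - 8 = 100 - 8 ≡ 7; y = λ·(0 - 7) - 11 ≡ 4. → (7, 4)
5G: (7, 4) + (8, 6). λ = (6 - 4)/(8 - 7) ≡ 2/1 mod 17. 1⁻¹ ≡ 1 (mod 17) since 1·1 = 1 ≡ 1, so λ ≡ 2.
  x = λ² - 7 - 8 = 4 - 15 ≡ 6; y = λ·(7 - 6) - 4 ≡ 15. → (6, 15)
6G: (6, 15) + (8, 6). λ = (6 - 15)/(8 - 6) ≡ 8/2 mod 17. 2⁻¹ ≡ 9 (mod 17) since 2·9 = 18 ≡ 1, so λ ≡ 4.
  x = λ² - 6 - 8 = 16 - 14 ≡ 2; y = λ·(6 - 2) - 15 ≡ 1. → (2, 1)

(2, 1)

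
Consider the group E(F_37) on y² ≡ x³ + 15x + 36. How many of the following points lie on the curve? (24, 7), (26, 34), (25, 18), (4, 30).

(24, 7): 7² ≡ 12, rhs ≡ 12 → on.
(26, 34): 34² ≡ 9, rhs ≡ 20 → off.
(25, 18): 18² ≡ 28, rhs ≡ 15 → off.
(4, 30): 30² ≡ 12, rhs ≡ 12 → on.

2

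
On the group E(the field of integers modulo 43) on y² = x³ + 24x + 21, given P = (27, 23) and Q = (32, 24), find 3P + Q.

First 3P:
Repeated addition: build up to 3P.
2P: tangent at (27, 23): λ = (3·27² + 24)/(2·23) ≡ 18/3. 3⁻¹ ≡ 29 (mod 43), so λ ≡ 18·29 ≡ 6.
  x = λ² - 27 - 27 = 36 - 54 ≡ 25; y = λ·(27 - 25) - 23 ≡ 32. → (25, 32)
3P: (25, 32) + (27, 23). λ = (23 - 32)/(27 - 25) ≡ 34/2 mod 43. 2⁻¹ ≡ 22 (mod 43), so λ ≡ 17.
  x = λ² - 25 - 27 = 289 - 52 ≡ 22; y = λ·(25 - 22) - 32 ≡ 19. → (22, 19)
3P = (22, 19).
Finally 3P + Q:
(22, 19) + (32, 24). λ = (24 - 19)/(32 - 22) ≡ 5/10 mod 43. 10⁻¹ ≡ 13 (mod 43), so λ ≡ 22.
  x = λ² - 22 - 32 = 484 - 54 ≡ 0; y = λ·(22 - 0) - 19 ≡ 35. → (0, 35)

(0, 35)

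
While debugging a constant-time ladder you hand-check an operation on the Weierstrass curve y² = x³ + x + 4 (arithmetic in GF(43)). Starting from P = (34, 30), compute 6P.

(32, 9)

Double-and-add on 6 = (110)₂. Start with P = (34, 30) for the leading 1-bit.
double: tangent at (34, 30): λ = (3·34² + 1)/(2·30) ≡ 29/17. 17⁻¹ ≡ 38 (mod 43), so λ ≡ 29·38 ≡ 27.
  x = λ² - 34 - 34 = 729 - 68 ≡ 16; y = λ·(34 - 16) - 30 ≡ 26. → (16, 26)
add P: (16, 26) + (34, 30). λ = (30 - 26)/(34 - 16) ≡ 4/18 mod 43. 18⁻¹ ≡ 12 (mod 43) since 18·12 = 216 ≡ 1, so λ ≡ 5.
  x = λ² - 16 - 34 = 25 - 50 ≡ 18; y = λ·(16 - 18) - 26 ≡ 7. → (18, 7)
double: tangent at (18, 7): λ = (3·18² + 1)/(2·7) ≡ 27/14. 14⁻¹ ≡ 40 (mod 43), so λ ≡ 27·40 ≡ 5.
  x = λ² - 18 - 18 = 25 - 36 ≡ 32; y = λ·(18 - 32) - 7 ≡ 9. → (32, 9)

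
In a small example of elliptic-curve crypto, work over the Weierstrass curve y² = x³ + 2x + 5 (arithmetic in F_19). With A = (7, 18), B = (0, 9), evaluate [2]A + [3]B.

(9, 7)

First 2A:
Repeated addition: build up to 2A.
2A: tangent at (7, 18): λ = (3·7² + 2)/(2·18) ≡ 16/17. 17⁻¹ ≡ 9 (mod 19), so λ ≡ 16·9 ≡ 11.
  x = λ² - 7 - 7 = 121 - 14 ≡ 12; y = λ·(7 - 12) - 18 ≡ 3. → (12, 3)
2A = (12, 3).
Next 3B:
Repeated addition: build up to 3B.
2B: tangent at (0, 9): λ = (3·0² + 2)/(2·9) ≡ 2/18. 18⁻¹ ≡ 18 (mod 19), so λ ≡ 2·18 ≡ 17.
  x = λ² - 0 - 0 = 289 - 0 ≡ 4; y = λ·(0 - 4) - 9 ≡ 18. → (4, 18)
3B: (4, 18) + (0, 9). λ = (9 - 18)/(0 - 4) ≡ 10/15 mod 19. 15⁻¹ ≡ 14 (mod 19) since 15·14 = 210 ≡ 1, so λ ≡ 7.
  x = λ² - 4 - 0 = 49 - 4 ≡ 7; y = λ·(4 - 7) - 18 ≡ 18. → (7, 18)
3B = (7, 18).
Finally 2A + 3B:
(12, 3) + (7, 18). λ = (18 - 3)/(7 - 12) ≡ 15/14 mod 19. 14⁻¹ ≡ 15 (mod 19) since 14·15 = 210 ≡ 1, so λ ≡ 16.
  x = λ² - 12 - 7 = 256 - 19 ≡ 9; y = λ·(12 - 9) - 3 ≡ 7. → (9, 7)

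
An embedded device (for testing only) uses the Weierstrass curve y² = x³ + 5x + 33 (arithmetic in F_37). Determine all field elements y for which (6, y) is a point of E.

x³ + 5x + 33 = 279 ≡ 20 (mod 37).
20 is a non-residue mod 37; no y exists.

none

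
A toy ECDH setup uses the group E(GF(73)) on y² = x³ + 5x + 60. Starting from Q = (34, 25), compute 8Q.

Repeated addition: build up to 8Q.
2Q: tangent at (34, 25): λ = (3·34² + 5)/(2·25) ≡ 42/50. 50⁻¹ ≡ 19 (mod 73), so λ ≡ 42·19 ≡ 68.
  x = λ² - 34 - 34 = 4624 - 68 ≡ 30; y = λ·(34 - 30) - 25 ≡ 28. → (30, 28)
3Q: (30, 28) + (34, 25). λ = (25 - 28)/(34 - 30) ≡ 70/4 mod 73. 4⁻¹ ≡ 55 (mod 73), so λ ≡ 54.
  x = λ² - 30 - 34 = 2916 - 64 ≡ 5; y = λ·(30 - 5) - 28 ≡ 8. → (5, 8)
4Q: (5, 8) + (34, 25). λ = (25 - 8)/(34 - 5) ≡ 17/29 mod 73. 29⁻¹ ≡ 68 (mod 73), so λ ≡ 61.
  x = λ² - 5 - 34 = 3721 - 39 ≡ 32; y = λ·(5 - 32) - 8 ≡ 24. → (32, 24)
5Q: (32, 24) + (34, 25). λ = (25 - 24)/(34 - 32) ≡ 1/2 mod 73. 2⁻¹ ≡ 37 (mod 73) since 2·37 = 74 ≡ 1, so λ ≡ 37.
  x = λ² - 32 - 34 = 1369 - 66 ≡ 62; y = λ·(32 - 62) - 24 ≡ 34. → (62, 34)
6Q: (62, 34) + (34, 25). λ = (25 - 34)/(34 - 62) ≡ 64/45 mod 73. 45⁻¹ ≡ 13 (mod 73), so λ ≡ 29.
  x = λ² - 62 - 34 = 841 - 96 ≡ 15; y = λ·(62 - 15) - 34 ≡ 15. → (15, 15)
7Q: (15, 15) + (34, 25). λ = (25 - 15)/(34 - 15) ≡ 10/19 mod 73. 19⁻¹ ≡ 50 (mod 73), so λ ≡ 62.
  x = λ² - 15 - 34 = 3844 - 49 ≡ 72; y = λ·(15 - 72) - 15 ≡ 28. → (72, 28)
8Q: (72, 28) + (34, 25). λ = (25 - 28)/(34 - 72) ≡ 70/35 mod 73. 35⁻¹ ≡ 48 (mod 73), so λ ≡ 2.
  x = λ² - 72 - 34 = 4 - 106 ≡ 44; y = λ·(72 - 44) - 28 ≡ 28. → (44, 28)

(44, 28)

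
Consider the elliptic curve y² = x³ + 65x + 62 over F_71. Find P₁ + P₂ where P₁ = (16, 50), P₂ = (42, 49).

(16, 50) + (42, 49). λ = (49 - 50)/(42 - 16) ≡ 70/26 mod 71. 26⁻¹ ≡ 41 (mod 71), so λ ≡ 30.
  x = λ² - 16 - 42 = 900 - 58 ≡ 61; y = λ·(16 - 61) - 50 ≡ 20. → (61, 20)

(61, 20)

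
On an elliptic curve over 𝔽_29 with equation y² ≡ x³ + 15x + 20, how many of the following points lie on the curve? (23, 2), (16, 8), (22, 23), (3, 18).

4

(23, 2): 2² ≡ 4, rhs ≡ 4 → on.
(16, 8): 8² ≡ 6, rhs ≡ 6 → on.
(22, 23): 23² ≡ 7, rhs ≡ 7 → on.
(3, 18): 18² ≡ 5, rhs ≡ 5 → on.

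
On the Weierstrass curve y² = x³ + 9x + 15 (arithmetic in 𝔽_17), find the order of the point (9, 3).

6

2P: tangent at (9, 3): λ = (3·9² + 9)/(2·3) ≡ 14/6. 6⁻¹ ≡ 3 (mod 17), so λ ≡ 14·3 ≡ 8.
  x = λ² - 9 - 9 = 64 - 18 ≡ 12; y = λ·(9 - 12) - 3 ≡ 7. → (12, 7)
3P: (12, 7) + (9, 3). λ = (3 - 7)/(9 - 12) ≡ 13/14 mod 17. 14⁻¹ ≡ 11 (mod 17), so λ ≡ 7.
  x = λ² - 12 - 9 = 49 - 21 ≡ 11; y = λ·(12 - 11) - 7 ≡ 0. → (11, 0)
4P: (11, 0) + (9, 3). λ = (3 - 0)/(9 - 11) ≡ 3/15 mod 17. 15⁻¹ ≡ 8 (mod 17), so λ ≡ 7.
  x = λ² - 11 - 9 = 49 - 20 ≡ 12; y = λ·(11 - 12) - 0 ≡ 10. → (12, 10)
5P: (12, 10) + (9, 3). λ = (3 - 10)/(9 - 12) ≡ 10/14 mod 17. 14⁻¹ ≡ 11 (mod 17), so λ ≡ 8.
  x = λ² - 12 - 9 = 64 - 21 ≡ 9; y = λ·(12 - 9) - 10 ≡ 14. → (9, 14)
6P: (9, 14) + (9, 3): same x and y₁ ≡ -y₂, so the sum is the point at infinity.
6P = the point at infinity, so the order is 6.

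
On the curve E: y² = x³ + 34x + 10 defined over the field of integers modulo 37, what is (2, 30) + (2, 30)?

(0, 11)

tangent at (2, 30): λ = (3·2² + 34)/(2·30) ≡ 9/23. 23⁻¹ ≡ 29 (mod 37) since 23·29 = 667 ≡ 1, so λ ≡ 9·29 ≡ 2.
  x = λ² - 2 - 2 = 4 - 4 ≡ 0; y = λ·(2 - 0) - 30 ≡ 11. → (0, 11)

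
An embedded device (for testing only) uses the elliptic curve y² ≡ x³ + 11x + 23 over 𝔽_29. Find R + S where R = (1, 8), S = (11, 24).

(1, 8) + (11, 24). λ = (24 - 8)/(11 - 1) ≡ 16/10 mod 29. 10⁻¹ ≡ 3 (mod 29) since 10·3 = 30 ≡ 1, so λ ≡ 19.
  x = λ² - 1 - 11 = 361 - 12 ≡ 1; y = λ·(1 - 1) - 8 ≡ 21. → (1, 21)

(1, 21)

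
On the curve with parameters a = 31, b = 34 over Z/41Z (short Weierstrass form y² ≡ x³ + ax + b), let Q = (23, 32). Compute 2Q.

tangent at (23, 32): λ = (3·23² + 31)/(2·32) ≡ 19/23. 23⁻¹ ≡ 25 (mod 41), so λ ≡ 19·25 ≡ 24.
  x = λ² - 23 - 23 = 576 - 46 ≡ 38; y = λ·(23 - 38) - 32 ≡ 18. → (38, 18)

(38, 18)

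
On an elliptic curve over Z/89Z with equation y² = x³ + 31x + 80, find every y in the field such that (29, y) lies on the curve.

x³ + 31x + 80 = 25368 ≡ 3 (mod 89).
3 is a non-residue mod 89; no y exists.

none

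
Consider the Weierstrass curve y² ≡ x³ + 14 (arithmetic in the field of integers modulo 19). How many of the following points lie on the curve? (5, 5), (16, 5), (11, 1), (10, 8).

3

(5, 5): 5² ≡ 6, rhs ≡ 6 → on.
(16, 5): 5² ≡ 6, rhs ≡ 6 → on.
(11, 1): 1² ≡ 1, rhs ≡ 15 → off.
(10, 8): 8² ≡ 7, rhs ≡ 7 → on.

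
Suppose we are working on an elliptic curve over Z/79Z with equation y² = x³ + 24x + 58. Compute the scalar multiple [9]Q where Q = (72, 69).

Double-and-add on 9 = (1001)₂. Start with Q = (72, 69) for the leading 1-bit.
double: tangent at (72, 69): λ = (3·72² + 24)/(2·69) ≡ 13/59. 59⁻¹ ≡ 75 (mod 79) since 59·75 = 4425 ≡ 1, so λ ≡ 13·75 ≡ 27.
  x = λ² - 72 - 72 = 729 - 144 ≡ 32; y = λ·(72 - 32) - 69 ≡ 63. → (32, 63)
double: tangent at (32, 63): λ = (3·32² + 24)/(2·63) ≡ 15/47. 47⁻¹ ≡ 37 (mod 79), so λ ≡ 15·37 ≡ 2.
  x = λ² - 32 - 32 = 4 - 64 ≡ 19; y = λ·(32 - 19) - 63 ≡ 42. → (19, 42)
double: tangent at (19, 42): λ = (3·19² + 24)/(2·42) ≡ 1/5. 5⁻¹ ≡ 16 (mod 79) since 5·16 = 80 ≡ 1, so λ ≡ 1·16 ≡ 16.
  x = λ² - 19 - 19 = 256 - 38 ≡ 60; y = λ·(19 - 60) - 42 ≡ 13. → (60, 13)
add Q: (60, 13) + (72, 69). λ = (69 - 13)/(72 - 60) ≡ 56/12 mod 79. 12⁻¹ ≡ 33 (mod 79), so λ ≡ 31.
  x = λ² - 60 - 72 = 961 - 132 ≡ 39; y = λ·(60 - 39) - 13 ≡ 6. → (39, 6)

(39, 6)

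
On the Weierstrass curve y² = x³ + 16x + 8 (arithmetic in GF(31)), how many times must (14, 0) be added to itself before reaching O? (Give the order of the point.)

2

2P: (14, 0) + (14, 0): same x and y₁ ≡ -y₂, so the sum is O.
2P = O, so the order is 2.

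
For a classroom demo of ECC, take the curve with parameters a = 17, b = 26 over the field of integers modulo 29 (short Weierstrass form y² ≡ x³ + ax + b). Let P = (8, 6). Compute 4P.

(21, 4)

Double-and-add on 4 = (100)₂. Start with P = (8, 6) for the leading 1-bit.
double: tangent at (8, 6): λ = (3·8² + 17)/(2·6) ≡ 6/12. 12⁻¹ ≡ 17 (mod 29) since 12·17 = 204 ≡ 1, so λ ≡ 6·17 ≡ 15.
  x = λ² - 8 - 8 = 225 - 16 ≡ 6; y = λ·(8 - 6) - 6 ≡ 24. → (6, 24)
double: tangent at (6, 24): λ = (3·6² + 17)/(2·24) ≡ 9/19. 19⁻¹ ≡ 26 (mod 29) since 19·26 = 494 ≡ 1, so λ ≡ 9·26 ≡ 2.
  x = λ² - 6 - 6 = 4 - 12 ≡ 21; y = λ·(6 - 21) - 24 ≡ 4. → (21, 4)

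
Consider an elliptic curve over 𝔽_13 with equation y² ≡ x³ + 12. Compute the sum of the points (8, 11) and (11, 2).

(3, 0)

(8, 11) + (11, 2). λ = (2 - 11)/(11 - 8) ≡ 4/3 mod 13. 3⁻¹ ≡ 9 (mod 13) since 3·9 = 27 ≡ 1, so λ ≡ 10.
  x = λ² - 8 - 11 = 100 - 19 ≡ 3; y = λ·(8 - 3) - 11 ≡ 0. → (3, 0)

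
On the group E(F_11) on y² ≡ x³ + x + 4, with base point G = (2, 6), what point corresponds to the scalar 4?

(9, 7)

Double-and-add on 4 = (100)₂. Start with G = (2, 6) for the leading 1-bit.
double: tangent at (2, 6): λ = (3·2² + 1)/(2·6) ≡ 2/1. 1⁻¹ ≡ 1 (mod 11) since 1·1 = 1 ≡ 1, so λ ≡ 2·1 ≡ 2.
  x = λ² - 2 - 2 = 4 - 4 ≡ 0; y = λ·(2 - 0) - 6 ≡ 9. → (0, 9)
double: tangent at (0, 9): λ = (3·0² + 1)/(2·9) ≡ 1/7. 7⁻¹ ≡ 8 (mod 11) since 7·8 = 56 ≡ 1, so λ ≡ 1·8 ≡ 8.
  x = λ² - 0 - 0 = 64 - 0 ≡ 9; y = λ·(0 - 9) - 9 ≡ 7. → (9, 7)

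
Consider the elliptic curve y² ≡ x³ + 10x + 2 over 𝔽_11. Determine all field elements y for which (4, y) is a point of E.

none

x³ + 10x + 2 = 106 ≡ 7 (mod 11).
7 is a non-residue mod 11; no y exists.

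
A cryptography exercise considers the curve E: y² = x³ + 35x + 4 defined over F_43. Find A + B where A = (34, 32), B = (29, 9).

(34, 32) + (29, 9). λ = (9 - 32)/(29 - 34) ≡ 20/38 mod 43. 38⁻¹ ≡ 17 (mod 43) since 38·17 = 646 ≡ 1, so λ ≡ 39.
  x = λ² - 34 - 29 = 1521 - 63 ≡ 39; y = λ·(34 - 39) - 32 ≡ 31. → (39, 31)

(39, 31)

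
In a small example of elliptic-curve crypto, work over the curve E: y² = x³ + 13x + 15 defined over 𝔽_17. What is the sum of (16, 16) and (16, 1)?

O

The two points share x = 16 and their y-coordinates satisfy 16 + 1 ≡ 0 (mod 17), so they are inverses. Their sum is ∞.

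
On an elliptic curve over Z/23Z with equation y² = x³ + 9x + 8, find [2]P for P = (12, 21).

tangent at (12, 21): λ = (3·12² + 9)/(2·21) ≡ 4/19. 19⁻¹ ≡ 17 (mod 23) since 19·17 = 323 ≡ 1, so λ ≡ 4·17 ≡ 22.
  x = λ² - 12 - 12 = 484 - 24 ≡ 0; y = λ·(12 - 0) - 21 ≡ 13. → (0, 13)

(0, 13)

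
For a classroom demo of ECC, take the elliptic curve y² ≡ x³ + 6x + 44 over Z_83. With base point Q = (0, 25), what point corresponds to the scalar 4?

(42, 79)

Repeated addition: build up to 4Q.
2Q: tangent at (0, 25): λ = (3·0² + 6)/(2·25) ≡ 6/50. 50⁻¹ ≡ 5 (mod 83), so λ ≡ 6·5 ≡ 30.
  x = λ² - 0 - 0 = 900 - 0 ≡ 70; y = λ·(0 - 70) - 25 ≡ 33. → (70, 33)
3Q: (70, 33) + (0, 25). λ = (25 - 33)/(0 - 70) ≡ 75/13 mod 83. 13⁻¹ ≡ 32 (mod 83), so λ ≡ 76.
  x = λ² - 70 - 0 = 5776 - 70 ≡ 62; y = λ·(70 - 62) - 33 ≡ 77. → (62, 77)
4Q: (62, 77) + (0, 25). λ = (25 - 77)/(0 - 62) ≡ 31/21 mod 83. 21⁻¹ ≡ 4 (mod 83), so λ ≡ 41.
  x = λ² - 62 - 0 = 1681 - 62 ≡ 42; y = λ·(62 - 42) - 77 ≡ 79. → (42, 79)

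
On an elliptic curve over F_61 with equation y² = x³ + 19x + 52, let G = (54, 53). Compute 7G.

(13, 19)

Repeated addition: build up to 7G.
2G: tangent at (54, 53): λ = (3·54² + 19)/(2·53) ≡ 44/45. 45⁻¹ ≡ 19 (mod 61), so λ ≡ 44·19 ≡ 43.
  x = λ² - 54 - 54 = 1849 - 108 ≡ 33; y = λ·(54 - 33) - 53 ≡ 57. → (33, 57)
3G: (33, 57) + (54, 53). λ = (53 - 57)/(54 - 33) ≡ 57/21 mod 61. 21⁻¹ ≡ 32 (mod 61) since 21·32 = 672 ≡ 1, so λ ≡ 55.
  x = λ² - 33 - 54 = 3025 - 87 ≡ 10; y = λ·(33 - 10) - 57 ≡ 49. → (10, 49)
4G: (10, 49) + (54, 53). λ = (53 - 49)/(54 - 10) ≡ 4/44 mod 61. 44⁻¹ ≡ 43 (mod 61) since 44·43 = 1892 ≡ 1, so λ ≡ 50.
  x = λ² - 10 - 54 = 2500 - 64 ≡ 57; y = λ·(10 - 57) - 49 ≡ 41. → (57, 41)
5G: (57, 41) + (54, 53). λ = (53 - 41)/(54 - 57) ≡ 12/58 mod 61. 58⁻¹ ≡ 20 (mod 61), so λ ≡ 57.
  x = λ² - 57 - 54 = 3249 - 111 ≡ 27; y = λ·(57 - 27) - 41 ≡ 22. → (27, 22)
6G: (27, 22) + (54, 53). λ = (53 - 22)/(54 - 27) ≡ 31/27 mod 61. 27⁻¹ ≡ 52 (mod 61), so λ ≡ 26.
  x = λ² - 27 - 54 = 676 - 81 ≡ 46; y = λ·(27 - 46) - 22 ≡ 33. → (46, 33)
7G: (46, 33) + (54, 53). λ = (53 - 33)/(54 - 46) ≡ 20/8 mod 61. 8⁻¹ ≡ 23 (mod 61), so λ ≡ 33.
  x = λ² - 46 - 54 = 1089 - 100 ≡ 13; y = λ·(46 - 13) - 33 ≡ 19. → (13, 19)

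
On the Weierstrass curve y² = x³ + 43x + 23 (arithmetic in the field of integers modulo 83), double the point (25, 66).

tangent at (25, 66): λ = (3·25² + 43)/(2·66) ≡ 9/49. 49⁻¹ ≡ 61 (mod 83) since 49·61 = 2989 ≡ 1, so λ ≡ 9·61 ≡ 51.
  x = λ² - 25 - 25 = 2601 - 50 ≡ 61; y = λ·(25 - 61) - 66 ≡ 7. → (61, 7)

(61, 7)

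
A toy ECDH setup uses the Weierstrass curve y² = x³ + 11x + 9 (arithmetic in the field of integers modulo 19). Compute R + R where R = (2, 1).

(0, 3)

tangent at (2, 1): λ = (3·2² + 11)/(2·1) ≡ 4/2. 2⁻¹ ≡ 10 (mod 19), so λ ≡ 4·10 ≡ 2.
  x = λ² - 2 - 2 = 4 - 4 ≡ 0; y = λ·(2 - 0) - 1 ≡ 3. → (0, 3)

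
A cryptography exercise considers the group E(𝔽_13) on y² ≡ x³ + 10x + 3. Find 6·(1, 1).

Write Q = (1, 1).
Double-and-add on 6 = (110)₂. Start with Q = (1, 1) for the leading 1-bit.
double: tangent at (1, 1): λ = (3·1² + 10)/(2·1) ≡ 0/2. 2⁻¹ ≡ 7 (mod 13), so λ ≡ 0·7 ≡ 0.
  x = λ² - 1 - 1 = 0 - 2 ≡ 11; y = λ·(1 - 11) - 1 ≡ 12. → (11, 12)
add Q: (11, 12) + (1, 1). λ = (1 - 12)/(1 - 11) ≡ 2/3 mod 13. 3⁻¹ ≡ 9 (mod 13), so λ ≡ 5.
  x = λ² - 11 - 1 = 25 - 12 ≡ 0; y = λ·(11 - 0) - 12 ≡ 4. → (0, 4)
double: tangent at (0, 4): λ = (3·0² + 10)/(2·4) ≡ 10/8. 8⁻¹ ≡ 5 (mod 13), so λ ≡ 10·5 ≡ 11.
  x = λ² - 0 - 0 = 121 - 0 ≡ 4; y = λ·(0 - 4) - 4 ≡ 4. → (4, 4)

(4, 4)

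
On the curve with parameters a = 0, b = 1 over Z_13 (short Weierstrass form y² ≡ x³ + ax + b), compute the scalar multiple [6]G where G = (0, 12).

Repeated addition: build up to 6G.
2G: tangent at (0, 12): λ = (3·0² + 0)/(2·12) ≡ 0/11. 11⁻¹ ≡ 6 (mod 13) since 11·6 = 66 ≡ 1, so λ ≡ 0·6 ≡ 0.
  x = λ² - 0 - 0 = 0 - 0 ≡ 0; y = λ·(0 - 0) - 12 ≡ 1. → (0, 1)
3G: (0, 1) + (0, 12): same x and y₁ ≡ -y₂, so the sum is ∞.
4G: ∞ + (0, 12) = (0, 12) (identity).
5G: tangent at (0, 12): λ = (3·0² + 0)/(2·12) ≡ 0/11. 11⁻¹ ≡ 6 (mod 13) since 11·6 = 66 ≡ 1, so λ ≡ 0·6 ≡ 0.
  x = λ² - 0 - 0 = 0 - 0 ≡ 0; y = λ·(0 - 0) - 12 ≡ 1. → (0, 1)
6G: (0, 1) + (0, 12): same x and y₁ ≡ -y₂, so the sum is ∞.

O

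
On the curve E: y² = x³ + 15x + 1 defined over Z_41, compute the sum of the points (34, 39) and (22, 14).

(34, 39) + (22, 14). λ = (14 - 39)/(22 - 34) ≡ 16/29 mod 41. 29⁻¹ ≡ 17 (mod 41), so λ ≡ 26.
  x = λ² - 34 - 22 = 676 - 56 ≡ 5; y = λ·(34 - 5) - 39 ≡ 18. → (5, 18)

(5, 18)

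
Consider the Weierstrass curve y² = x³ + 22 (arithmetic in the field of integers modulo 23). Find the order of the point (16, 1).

8

2P: tangent at (16, 1): λ = (3·16² + 0)/(2·1) ≡ 9/2. 2⁻¹ ≡ 12 (mod 23), so λ ≡ 9·12 ≡ 16.
  x = λ² - 16 - 16 = 256 - 32 ≡ 17; y = λ·(16 - 17) - 1 ≡ 6. → (17, 6)
3P: (17, 6) + (16, 1). λ = (1 - 6)/(16 - 17) ≡ 18/22 mod 23. 22⁻¹ ≡ 22 (mod 23), so λ ≡ 5.
  x = λ² - 17 - 16 = 25 - 33 ≡ 15; y = λ·(17 - 15) - 6 ≡ 4. → (15, 4)
4P: (15, 4) + (16, 1). λ = (1 - 4)/(16 - 15) ≡ 20/1 mod 23. 1⁻¹ ≡ 1 (mod 23), so λ ≡ 20.
  x = λ² - 15 - 16 = 400 - 31 ≡ 1; y = λ·(15 - 1) - 4 ≡ 0. → (1, 0)
5P: (1, 0) + (16, 1). λ = (1 - 0)/(16 - 1) ≡ 1/15 mod 23. 15⁻¹ ≡ 20 (mod 23), so λ ≡ 20.
  x = λ² - 1 - 16 = 400 - 17 ≡ 15; y = λ·(1 - 15) - 0 ≡ 19. → (15, 19)
6P: (15, 19) + (16, 1). λ = (1 - 19)/(16 - 15) ≡ 5/1 mod 23. 1⁻¹ ≡ 1 (mod 23), so λ ≡ 5.
  x = λ² - 15 - 16 = 25 - 31 ≡ 17; y = λ·(15 - 17) - 19 ≡ 17. → (17, 17)
7P: (17, 17) + (16, 1). λ = (1 - 17)/(16 - 17) ≡ 7/22 mod 23. 22⁻¹ ≡ 22 (mod 23), so λ ≡ 16.
  x = λ² - 17 - 16 = 256 - 33 ≡ 16; y = λ·(17 - 16) - 17 ≡ 22. → (16, 22)
8P: (16, 22) + (16, 1): same x and y₁ ≡ -y₂, so the sum is 𝒪.
8P = 𝒪, so the order is 8.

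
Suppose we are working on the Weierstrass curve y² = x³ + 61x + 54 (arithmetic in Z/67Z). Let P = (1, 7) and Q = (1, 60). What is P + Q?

The two points share x = 1 and their y-coordinates satisfy 7 + 60 ≡ 0 (mod 67), so they are inverses. Their sum is 𝒪.

O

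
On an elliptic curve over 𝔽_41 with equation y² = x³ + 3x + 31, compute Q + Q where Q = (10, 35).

tangent at (10, 35): λ = (3·10² + 3)/(2·35) ≡ 16/29. 29⁻¹ ≡ 17 (mod 41) since 29·17 = 493 ≡ 1, so λ ≡ 16·17 ≡ 26.
  x = λ² - 10 - 10 = 676 - 20 ≡ 0; y = λ·(10 - 0) - 35 ≡ 20. → (0, 20)

(0, 20)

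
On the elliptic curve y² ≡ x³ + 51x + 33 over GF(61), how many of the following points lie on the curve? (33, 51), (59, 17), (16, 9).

(33, 51): 51² ≡ 39, rhs ≡ 16 → off.
(59, 17): 17² ≡ 45, rhs ≡ 45 → on.
(16, 9): 9² ≡ 20, rhs ≡ 4 → off.

1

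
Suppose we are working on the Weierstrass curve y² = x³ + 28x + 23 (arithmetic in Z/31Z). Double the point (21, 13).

tangent at (21, 13): λ = (3·21² + 28)/(2·13) ≡ 18/26. 26⁻¹ ≡ 6 (mod 31) since 26·6 = 156 ≡ 1, so λ ≡ 18·6 ≡ 15.
  x = λ² - 21 - 21 = 225 - 42 ≡ 28; y = λ·(21 - 28) - 13 ≡ 6. → (28, 6)

(28, 6)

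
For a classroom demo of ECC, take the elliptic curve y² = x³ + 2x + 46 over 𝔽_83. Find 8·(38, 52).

Write G = (38, 52).
Repeated addition: build up to 8G.
2G: tangent at (38, 52): λ = (3·38² + 2)/(2·52) ≡ 18/21. 21⁻¹ ≡ 4 (mod 83), so λ ≡ 18·4 ≡ 72.
  x = λ² - 38 - 38 = 5184 - 76 ≡ 45; y = λ·(38 - 45) - 52 ≡ 25. → (45, 25)
3G: (45, 25) + (38, 52). λ = (52 - 25)/(38 - 45) ≡ 27/76 mod 83. 76⁻¹ ≡ 71 (mod 83), so λ ≡ 8.
  x = λ² - 45 - 38 = 64 - 83 ≡ 64; y = λ·(45 - 64) - 25 ≡ 72. → (64, 72)
4G: (64, 72) + (38, 52). λ = (52 - 72)/(38 - 64) ≡ 63/57 mod 83. 57⁻¹ ≡ 67 (mod 83), so λ ≡ 71.
  x = λ² - 64 - 38 = 5041 - 102 ≡ 42; y = λ·(64 - 42) - 72 ≡ 79. → (42, 79)
5G: (42, 79) + (38, 52). λ = (52 - 79)/(38 - 42) ≡ 56/79 mod 83. 79⁻¹ ≡ 62 (mod 83), so λ ≡ 69.
  x = λ² - 42 - 38 = 4761 - 80 ≡ 33; y = λ·(42 - 33) - 79 ≡ 44. → (33, 44)
6G: (33, 44) + (38, 52). λ = (52 - 44)/(38 - 33) ≡ 8/5 mod 83. 5⁻¹ ≡ 50 (mod 83), so λ ≡ 68.
  x = λ² - 33 - 38 = 4624 - 71 ≡ 71; y = λ·(33 - 71) - 44 ≡ 28. → (71, 28)
7G: (71, 28) + (38, 52). λ = (52 - 28)/(38 - 71) ≡ 24/50 mod 83. 50⁻¹ ≡ 5 (mod 83), so λ ≡ 37.
  x = λ² - 71 - 38 = 1369 - 109 ≡ 15; y = λ·(71 - 15) - 28 ≡ 52. → (15, 52)
8G: (15, 52) + (38, 52). λ = (52 - 52)/(38 - 15) ≡ 0/23 mod 83. 23⁻¹ ≡ 65 (mod 83), so λ ≡ 0.
  x = λ² - 15 - 38 = 0 - 53 ≡ 30; y = λ·(15 - 30) - 52 ≡ 31. → (30, 31)

(30, 31)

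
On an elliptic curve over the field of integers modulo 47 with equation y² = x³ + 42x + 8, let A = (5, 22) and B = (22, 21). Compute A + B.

(5, 22) + (22, 21). λ = (21 - 22)/(22 - 5) ≡ 46/17 mod 47. 17⁻¹ ≡ 36 (mod 47) since 17·36 = 612 ≡ 1, so λ ≡ 11.
  x = λ² - 5 - 22 = 121 - 27 ≡ 0; y = λ·(5 - 0) - 22 ≡ 33. → (0, 33)

(0, 33)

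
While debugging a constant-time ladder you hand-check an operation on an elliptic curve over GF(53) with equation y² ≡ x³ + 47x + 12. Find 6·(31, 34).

(41, 30)

Write Q = (31, 34).
Repeated addition: build up to 6Q.
2Q: tangent at (31, 34): λ = (3·31² + 47)/(2·34) ≡ 15/15. 15⁻¹ ≡ 46 (mod 53) since 15·46 = 690 ≡ 1, so λ ≡ 15·46 ≡ 1.
  x = λ² - 31 - 31 = 1 - 62 ≡ 45; y = λ·(31 - 45) - 34 ≡ 5. → (45, 5)
3Q: (45, 5) + (31, 34). λ = (34 - 5)/(31 - 45) ≡ 29/39 mod 53. 39⁻¹ ≡ 34 (mod 53) since 39·34 = 1326 ≡ 1, so λ ≡ 32.
  x = λ² - 45 - 31 = 1024 - 76 ≡ 47; y = λ·(45 - 47) - 5 ≡ 37. → (47, 37)
4Q: (47, 37) + (31, 34). λ = (34 - 37)/(31 - 47) ≡ 50/37 mod 53. 37⁻¹ ≡ 43 (mod 53) since 37·43 = 1591 ≡ 1, so λ ≡ 30.
  x = λ² - 47 - 31 = 900 - 78 ≡ 27; y = λ·(47 - 27) - 37 ≡ 33. → (27, 33)
5Q: (27, 33) + (31, 34). λ = (34 - 33)/(31 - 27) ≡ 1/4 mod 53. 4⁻¹ ≡ 40 (mod 53), so λ ≡ 40.
  x = λ² - 27 - 31 = 1600 - 58 ≡ 5; y = λ·(27 - 5) - 33 ≡ 52. → (5, 52)
6Q: (5, 52) + (31, 34). λ = (34 - 52)/(31 - 5) ≡ 35/26 mod 53. 26⁻¹ ≡ 51 (mod 53), so λ ≡ 36.
  x = λ² - 5 - 31 = 1296 - 36 ≡ 41; y = λ·(5 - 41) - 52 ≡ 30. → (41, 30)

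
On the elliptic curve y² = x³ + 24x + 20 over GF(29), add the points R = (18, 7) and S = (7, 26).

(18, 7) + (7, 26). λ = (26 - 7)/(7 - 18) ≡ 19/18 mod 29. 18⁻¹ ≡ 21 (mod 29), so λ ≡ 22.
  x = λ² - 18 - 7 = 484 - 25 ≡ 24; y = λ·(18 - 24) - 7 ≡ 6. → (24, 6)

(24, 6)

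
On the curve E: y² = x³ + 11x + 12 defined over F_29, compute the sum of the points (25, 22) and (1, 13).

(19, 2)

(25, 22) + (1, 13). λ = (13 - 22)/(1 - 25) ≡ 20/5 mod 29. 5⁻¹ ≡ 6 (mod 29), so λ ≡ 4.
  x = λ² - 25 - 1 = 16 - 26 ≡ 19; y = λ·(25 - 19) - 22 ≡ 2. → (19, 2)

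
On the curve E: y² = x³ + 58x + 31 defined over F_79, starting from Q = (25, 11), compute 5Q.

(70, 26)

Double-and-add on 5 = (101)₂. Start with Q = (25, 11) for the leading 1-bit.
double: tangent at (25, 11): λ = (3·25² + 58)/(2·11) ≡ 37/22. 22⁻¹ ≡ 18 (mod 79), so λ ≡ 37·18 ≡ 34.
  x = λ² - 25 - 25 = 1156 - 50 ≡ 0; y = λ·(25 - 0) - 11 ≡ 49. → (0, 49)
double: tangent at (0, 49): λ = (3·0² + 58)/(2·49) ≡ 58/19. 19⁻¹ ≡ 25 (mod 79) since 19·25 = 475 ≡ 1, so λ ≡ 58·25 ≡ 28.
  x = λ² - 0 - 0 = 784 - 0 ≡ 73; y = λ·(0 - 73) - 49 ≡ 40. → (73, 40)
add Q: (73, 40) + (25, 11). λ = (11 - 40)/(25 - 73) ≡ 50/31 mod 79. 31⁻¹ ≡ 51 (mod 79), so λ ≡ 22.
  x = λ² - 73 - 25 = 484 - 98 ≡ 70; y = λ·(73 - 70) - 40 ≡ 26. → (70, 26)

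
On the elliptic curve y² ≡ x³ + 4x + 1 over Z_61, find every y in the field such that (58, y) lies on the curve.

x³ + 4x + 1 = 195345 ≡ 23 (mod 61).
23 is a non-residue mod 61; no y exists.

none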